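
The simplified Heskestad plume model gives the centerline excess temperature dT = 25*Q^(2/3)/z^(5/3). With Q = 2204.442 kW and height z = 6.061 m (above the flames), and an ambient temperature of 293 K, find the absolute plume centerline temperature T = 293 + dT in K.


Q^(2/3) = 169.38
z^(5/3) = 20.148
dT = 25 * 169.38 / 20.148 = 210.17 K
T = 293 + 210.17 = 503.17 K

503.17 K


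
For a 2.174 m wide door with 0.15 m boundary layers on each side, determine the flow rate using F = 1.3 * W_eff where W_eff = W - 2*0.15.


W_eff = 2.174 - 0.30 = 1.874 m
F = 1.3 * 1.874 = 2.4362 persons/s

2.4362 persons/s


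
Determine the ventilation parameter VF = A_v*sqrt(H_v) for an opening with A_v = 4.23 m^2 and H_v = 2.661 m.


sqrt(H_v) = 1.6313
VF = 4.23 * 1.6313 = 6.9002 m^(5/2)

6.9002 m^(5/2)


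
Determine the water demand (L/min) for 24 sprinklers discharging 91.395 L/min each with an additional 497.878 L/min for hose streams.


Sprinkler demand = 24 * 91.395 = 2193.48 L/min
Total = 2193.48 + 497.878 = 2691.358 L/min

2691.358 L/min


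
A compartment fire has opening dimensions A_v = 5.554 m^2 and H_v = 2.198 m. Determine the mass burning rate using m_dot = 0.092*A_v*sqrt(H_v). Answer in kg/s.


sqrt(H_v) = 1.4826
m_dot = 0.092 * 5.554 * 1.4826 = 0.75754 kg/s

0.75754 kg/s


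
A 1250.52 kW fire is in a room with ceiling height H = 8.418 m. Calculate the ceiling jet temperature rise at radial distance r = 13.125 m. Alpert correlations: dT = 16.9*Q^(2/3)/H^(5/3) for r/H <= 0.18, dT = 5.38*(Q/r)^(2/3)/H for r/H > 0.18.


r/H = 13.125 / 8.418 = 1.5592
r/H > 0.18, so dT = 5.38*(Q/r)^(2/3)/H
Q/r = 95.278
(Q/r)^(2/3) = 20.861
dT = 5.38 * 20.861 / 8.418 = 13.332 K

13.332 K


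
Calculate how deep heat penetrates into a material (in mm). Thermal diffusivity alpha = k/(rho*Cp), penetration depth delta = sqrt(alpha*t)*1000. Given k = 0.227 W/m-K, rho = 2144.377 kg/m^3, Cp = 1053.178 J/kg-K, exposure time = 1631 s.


alpha = 0.227 / (2144.377 * 1053.178) = 1.0051e-07 m^2/s
alpha * t = 0.00016394
delta = sqrt(0.00016394) * 1000 = 12.804 mm

12.804 mm


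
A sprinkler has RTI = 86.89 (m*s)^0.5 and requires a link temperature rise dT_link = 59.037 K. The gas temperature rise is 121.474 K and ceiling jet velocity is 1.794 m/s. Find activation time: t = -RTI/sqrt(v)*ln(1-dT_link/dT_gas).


dT_link/dT_gas = 0.48601
ln(1 - 0.48601) = -0.66554
t = -86.89 / sqrt(1.794) * -0.66554 = 43.175 s

43.175 s


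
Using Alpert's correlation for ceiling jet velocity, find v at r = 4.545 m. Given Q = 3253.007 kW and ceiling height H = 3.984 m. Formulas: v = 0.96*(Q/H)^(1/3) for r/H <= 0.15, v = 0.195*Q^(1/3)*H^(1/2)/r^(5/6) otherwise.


r/H = 4.545 / 3.984 = 1.1408
r/H > 0.15, so v = 0.195*Q^(1/3)*H^(1/2)/r^(5/6)
Q^(1/3) = 14.817
H^(1/2) = 1.9960
r^(5/6) = 3.5314
v = 0.195 * 14.817 * 1.9960 / 3.5314 = 1.6331 m/s

1.6331 m/s


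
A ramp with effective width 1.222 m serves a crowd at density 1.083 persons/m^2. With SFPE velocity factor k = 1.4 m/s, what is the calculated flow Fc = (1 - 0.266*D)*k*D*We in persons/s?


1 - 0.266*D = 1 - 0.266*1.083 = 0.71192
Fs = 0.71192 * 1.4 * 1.083 = 1.0794 persons/(s*m)
Fc = 1.0794 * 1.222 = 1.3190 persons/s

1.3190 persons/s


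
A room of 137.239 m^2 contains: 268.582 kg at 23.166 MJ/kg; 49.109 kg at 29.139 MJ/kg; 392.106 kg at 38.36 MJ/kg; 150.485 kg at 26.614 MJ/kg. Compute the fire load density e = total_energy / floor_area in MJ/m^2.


Total energy = 268.582*23.166 + 49.109*29.139 + 392.106*38.36 + 150.485*26.614
= 6221.971 + 1430.987 + 15041.19 + 4005.008
= 26699.15 MJ
e = 26699.15 / 137.239 = 194.54 MJ/m^2

194.54 MJ/m^2


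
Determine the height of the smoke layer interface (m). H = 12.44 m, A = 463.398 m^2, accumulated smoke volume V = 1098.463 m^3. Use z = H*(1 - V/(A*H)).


V/(A*H) = 0.19055
1 - 0.19055 = 0.80945
z = 12.44 * 0.80945 = 10.070 m

10.070 m


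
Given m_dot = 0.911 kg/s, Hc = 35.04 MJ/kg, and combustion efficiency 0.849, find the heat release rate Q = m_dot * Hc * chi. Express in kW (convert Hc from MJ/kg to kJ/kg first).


Hc = 35.04 MJ/kg = 35.04 * 1000 kJ/kg = 35040 kJ/kg
Q = 0.911 kg/s * 35040 kJ/kg * 0.849 = 27101 kW

27101 kW


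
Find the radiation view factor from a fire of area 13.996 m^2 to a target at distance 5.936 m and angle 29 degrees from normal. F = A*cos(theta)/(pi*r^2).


cos(29 deg) = 0.87462
pi*r^2 = 110.70
F = 13.996 * 0.87462 / 110.70 = 0.11058

0.11058


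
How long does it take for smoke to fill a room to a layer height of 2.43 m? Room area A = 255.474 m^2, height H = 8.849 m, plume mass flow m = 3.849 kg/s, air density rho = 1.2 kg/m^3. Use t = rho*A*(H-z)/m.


H - z = 6.419 m
t = 1.2 * 255.474 * 6.419 / 3.849 = 511.27 s

511.27 s


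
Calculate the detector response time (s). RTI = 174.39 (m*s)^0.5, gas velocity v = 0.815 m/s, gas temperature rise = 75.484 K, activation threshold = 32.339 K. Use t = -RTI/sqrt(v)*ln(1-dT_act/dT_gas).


dT_act/dT_gas = 0.42842
ln(1 - 0.42842) = -0.55935
t = -174.39 / sqrt(0.815) * -0.55935 = 108.05 s

108.05 s


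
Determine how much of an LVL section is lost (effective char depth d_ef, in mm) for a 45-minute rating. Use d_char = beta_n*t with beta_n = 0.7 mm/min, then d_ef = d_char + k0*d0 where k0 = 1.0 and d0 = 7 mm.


d_char = 0.7 * 45 = 31.5 mm
d_ef = 31.5 + 1.0*7 = 38.5 mm

38.5 mm


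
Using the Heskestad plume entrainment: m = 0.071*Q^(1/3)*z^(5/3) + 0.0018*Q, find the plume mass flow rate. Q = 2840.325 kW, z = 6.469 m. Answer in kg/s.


Q^(1/3) = 14.162
z^(5/3) = 22.459
First term = 0.071 * 14.162 * 22.459 = 22.583
Second term = 0.0018 * 2840.325 = 5.1126
m = 27.695 kg/s

27.695 kg/s


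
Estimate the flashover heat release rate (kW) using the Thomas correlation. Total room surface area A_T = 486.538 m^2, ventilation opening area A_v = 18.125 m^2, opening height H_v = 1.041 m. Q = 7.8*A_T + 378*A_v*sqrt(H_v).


7.8*A_T = 3795.0
sqrt(H_v) = 1.0203
378*A_v*sqrt(H_v) = 6990.3
Q = 3795.0 + 6990.3 = 10785 kW

10785 kW


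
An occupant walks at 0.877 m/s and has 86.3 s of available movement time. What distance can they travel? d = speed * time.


d = 0.877 * 86.3 = 75.685 m

75.685 m


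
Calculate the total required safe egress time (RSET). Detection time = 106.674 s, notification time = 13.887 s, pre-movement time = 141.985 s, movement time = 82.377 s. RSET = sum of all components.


Total = 106.674 + 13.887 + 141.985 + 82.377 = 344.923 s

344.923 s


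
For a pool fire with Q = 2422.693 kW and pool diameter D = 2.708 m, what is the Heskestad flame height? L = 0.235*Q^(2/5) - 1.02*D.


Q^(2/5) = 22.580
0.235 * Q^(2/5) = 5.3062
1.02 * D = 2.7622
L = 2.5441 m

2.5441 m


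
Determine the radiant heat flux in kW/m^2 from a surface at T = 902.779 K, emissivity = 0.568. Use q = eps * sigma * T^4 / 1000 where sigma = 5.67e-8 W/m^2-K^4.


T^4 = 6.6424e+11
q = 0.568 * 5.67e-8 * 6.6424e+11 / 1000 = 21.392 kW/m^2

21.392 kW/m^2


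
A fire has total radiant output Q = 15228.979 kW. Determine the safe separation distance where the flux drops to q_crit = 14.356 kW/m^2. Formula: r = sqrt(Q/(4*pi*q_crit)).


4*pi*q_crit = 180.40
Q/(4*pi*q_crit) = 84.417
r = sqrt(84.417) = 9.1878 m

9.1878 m


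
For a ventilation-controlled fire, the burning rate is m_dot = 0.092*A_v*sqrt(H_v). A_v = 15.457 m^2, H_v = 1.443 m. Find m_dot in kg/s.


sqrt(H_v) = 1.2012
m_dot = 0.092 * 15.457 * 1.2012 = 1.7082 kg/s

1.7082 kg/s


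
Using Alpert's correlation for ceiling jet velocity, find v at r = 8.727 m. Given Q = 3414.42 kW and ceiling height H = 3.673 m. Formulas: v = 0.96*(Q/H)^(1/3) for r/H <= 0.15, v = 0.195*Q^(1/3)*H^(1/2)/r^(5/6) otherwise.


r/H = 8.727 / 3.673 = 2.3760
r/H > 0.15, so v = 0.195*Q^(1/3)*H^(1/2)/r^(5/6)
Q^(1/3) = 15.058
H^(1/2) = 1.9165
r^(5/6) = 6.0821
v = 0.195 * 15.058 * 1.9165 / 6.0821 = 0.92526 m/s

0.92526 m/s


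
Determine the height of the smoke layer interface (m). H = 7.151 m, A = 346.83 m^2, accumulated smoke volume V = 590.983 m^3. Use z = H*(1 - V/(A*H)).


V/(A*H) = 0.23828
1 - 0.23828 = 0.76172
z = 7.151 * 0.76172 = 5.4470 m

5.4470 m


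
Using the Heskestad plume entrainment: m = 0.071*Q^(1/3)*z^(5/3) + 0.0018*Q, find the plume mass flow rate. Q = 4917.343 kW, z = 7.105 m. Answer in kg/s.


Q^(1/3) = 17.005
z^(5/3) = 26.259
First term = 0.071 * 17.005 * 26.259 = 31.704
Second term = 0.0018 * 4917.343 = 8.8512
m = 40.555 kg/s

40.555 kg/s


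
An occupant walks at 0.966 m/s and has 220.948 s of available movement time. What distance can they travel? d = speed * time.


d = 0.966 * 220.948 = 213.44 m

213.44 m


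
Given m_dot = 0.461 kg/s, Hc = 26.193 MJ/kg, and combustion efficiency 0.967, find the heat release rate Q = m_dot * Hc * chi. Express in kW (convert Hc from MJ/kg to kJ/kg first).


Hc = 26.193 MJ/kg = 26.193 * 1000 kJ/kg = 26193 kJ/kg
Q = 0.461 kg/s * 26193 kJ/kg * 0.967 = 11676 kW

11676 kW


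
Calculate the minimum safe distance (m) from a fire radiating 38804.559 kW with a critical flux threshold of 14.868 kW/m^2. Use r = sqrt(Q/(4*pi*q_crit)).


4*pi*q_crit = 186.84
Q/(4*pi*q_crit) = 207.69
r = sqrt(207.69) = 14.412 m

14.412 m


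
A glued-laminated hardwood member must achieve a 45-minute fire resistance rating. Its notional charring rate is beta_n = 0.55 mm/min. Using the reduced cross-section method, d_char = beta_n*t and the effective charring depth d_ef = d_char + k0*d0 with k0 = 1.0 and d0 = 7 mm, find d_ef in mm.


d_char = 0.55 * 45 = 24.75 mm
d_ef = 24.75 + 1.0*7 = 31.75 mm

31.75 mm


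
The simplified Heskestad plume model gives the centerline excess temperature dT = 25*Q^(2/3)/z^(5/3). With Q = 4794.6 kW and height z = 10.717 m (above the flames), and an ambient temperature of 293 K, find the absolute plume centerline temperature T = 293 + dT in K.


Q^(2/3) = 284.34
z^(5/3) = 52.094
dT = 25 * 284.34 / 52.094 = 136.45 K
T = 293 + 136.45 = 429.45 K

429.45 K


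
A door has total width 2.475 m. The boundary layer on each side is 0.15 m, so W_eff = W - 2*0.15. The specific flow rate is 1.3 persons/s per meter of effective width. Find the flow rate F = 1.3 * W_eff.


W_eff = 2.475 - 0.30 = 2.175 m
F = 1.3 * 2.175 = 2.8275 persons/s

2.8275 persons/s


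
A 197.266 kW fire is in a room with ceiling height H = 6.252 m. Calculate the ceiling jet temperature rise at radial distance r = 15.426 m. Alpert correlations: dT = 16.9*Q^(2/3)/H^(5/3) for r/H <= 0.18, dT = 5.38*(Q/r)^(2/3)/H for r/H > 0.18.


r/H = 15.426 / 6.252 = 2.4674
r/H > 0.18, so dT = 5.38*(Q/r)^(2/3)/H
Q/r = 12.788
(Q/r)^(2/3) = 5.4685
dT = 5.38 * 5.4685 / 6.252 = 4.7058 K

4.7058 K


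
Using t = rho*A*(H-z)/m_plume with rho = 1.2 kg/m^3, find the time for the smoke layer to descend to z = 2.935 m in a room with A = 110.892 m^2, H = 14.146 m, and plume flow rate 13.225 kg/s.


H - z = 11.211 m
t = 1.2 * 110.892 * 11.211 / 13.225 = 112.81 s

112.81 s


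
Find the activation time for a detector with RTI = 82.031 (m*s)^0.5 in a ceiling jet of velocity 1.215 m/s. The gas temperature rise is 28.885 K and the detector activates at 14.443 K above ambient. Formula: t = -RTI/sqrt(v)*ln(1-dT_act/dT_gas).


dT_act/dT_gas = 0.50002
ln(1 - 0.50002) = -0.69318
t = -82.031 / sqrt(1.215) * -0.69318 = 51.587 s

51.587 s


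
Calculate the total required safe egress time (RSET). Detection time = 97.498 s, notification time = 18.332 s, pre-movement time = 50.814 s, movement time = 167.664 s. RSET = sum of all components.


Total = 97.498 + 18.332 + 50.814 + 167.664 = 334.308 s

334.308 s


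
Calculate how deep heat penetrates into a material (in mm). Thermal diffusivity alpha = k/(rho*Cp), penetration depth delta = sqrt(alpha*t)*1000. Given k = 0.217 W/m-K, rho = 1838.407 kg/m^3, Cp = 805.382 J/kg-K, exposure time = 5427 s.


alpha = 0.217 / (1838.407 * 805.382) = 1.4656e-07 m^2/s
alpha * t = 0.00079538
delta = sqrt(0.00079538) * 1000 = 28.203 mm

28.203 mm


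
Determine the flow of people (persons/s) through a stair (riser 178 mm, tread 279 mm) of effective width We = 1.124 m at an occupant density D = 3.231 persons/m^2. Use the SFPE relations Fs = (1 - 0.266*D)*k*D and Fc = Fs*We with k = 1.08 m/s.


1 - 0.266*D = 1 - 0.266*3.231 = 0.14055
Fs = 0.14055 * 1.08 * 3.231 = 0.49046 persons/(s*m)
Fc = 0.49046 * 1.124 = 0.55128 persons/s

0.55128 persons/s


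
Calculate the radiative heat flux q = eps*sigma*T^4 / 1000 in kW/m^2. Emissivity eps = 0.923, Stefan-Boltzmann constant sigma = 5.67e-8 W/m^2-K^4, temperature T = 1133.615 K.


T^4 = 1.6514e+12
q = 0.923 * 5.67e-8 * 1.6514e+12 / 1000 = 86.427 kW/m^2

86.427 kW/m^2


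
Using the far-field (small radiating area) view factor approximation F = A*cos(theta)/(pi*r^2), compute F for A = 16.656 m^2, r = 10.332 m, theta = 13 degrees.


cos(13 deg) = 0.97437
pi*r^2 = 335.37
F = 16.656 * 0.97437 / 335.37 = 0.048392

0.048392


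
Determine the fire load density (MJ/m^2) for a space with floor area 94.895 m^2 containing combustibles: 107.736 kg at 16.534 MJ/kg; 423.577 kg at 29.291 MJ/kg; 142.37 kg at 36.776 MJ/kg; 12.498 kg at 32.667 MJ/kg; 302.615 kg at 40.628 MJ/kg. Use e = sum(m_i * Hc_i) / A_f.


Total energy = 107.736*16.534 + 423.577*29.291 + 142.37*36.776 + 12.498*32.667 + 302.615*40.628
= 1781.307 + 12406.99 + 5235.799 + 408.2722 + 12294.64
= 32127.01 MJ
e = 32127.01 / 94.895 = 338.55 MJ/m^2

338.55 MJ/m^2


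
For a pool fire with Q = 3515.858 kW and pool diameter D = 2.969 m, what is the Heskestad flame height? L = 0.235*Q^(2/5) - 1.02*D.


Q^(2/5) = 26.207
0.235 * Q^(2/5) = 6.1586
1.02 * D = 3.0284
L = 3.1302 m

3.1302 m


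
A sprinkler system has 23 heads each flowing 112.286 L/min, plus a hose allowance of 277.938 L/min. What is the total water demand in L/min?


Sprinkler demand = 23 * 112.286 = 2582.578 L/min
Total = 2582.578 + 277.938 = 2860.516 L/min

2860.516 L/min


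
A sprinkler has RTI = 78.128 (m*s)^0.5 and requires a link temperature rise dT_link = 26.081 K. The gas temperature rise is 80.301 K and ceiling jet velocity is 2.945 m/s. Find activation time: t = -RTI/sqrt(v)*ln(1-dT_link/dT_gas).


dT_link/dT_gas = 0.32479
ln(1 - 0.32479) = -0.39273
t = -78.128 / sqrt(2.945) * -0.39273 = 17.880 s

17.880 s


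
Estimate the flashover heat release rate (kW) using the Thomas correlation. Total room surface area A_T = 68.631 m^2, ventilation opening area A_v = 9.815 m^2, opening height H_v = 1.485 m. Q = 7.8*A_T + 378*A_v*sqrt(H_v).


7.8*A_T = 535.32
sqrt(H_v) = 1.2186
378*A_v*sqrt(H_v) = 4521.1
Q = 535.32 + 4521.1 = 5056.4 kW

5056.4 kW


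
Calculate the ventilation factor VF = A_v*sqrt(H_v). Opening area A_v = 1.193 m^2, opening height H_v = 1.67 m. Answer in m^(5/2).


sqrt(H_v) = 1.2923
VF = 1.193 * 1.2923 = 1.5417 m^(5/2)

1.5417 m^(5/2)


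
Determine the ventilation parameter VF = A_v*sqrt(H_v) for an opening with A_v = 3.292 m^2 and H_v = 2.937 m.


sqrt(H_v) = 1.7138
VF = 3.292 * 1.7138 = 5.6417 m^(5/2)

5.6417 m^(5/2)


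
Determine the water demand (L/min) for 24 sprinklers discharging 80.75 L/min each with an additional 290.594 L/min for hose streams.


Sprinkler demand = 24 * 80.75 = 1938 L/min
Total = 1938 + 290.594 = 2228.594 L/min

2228.594 L/min


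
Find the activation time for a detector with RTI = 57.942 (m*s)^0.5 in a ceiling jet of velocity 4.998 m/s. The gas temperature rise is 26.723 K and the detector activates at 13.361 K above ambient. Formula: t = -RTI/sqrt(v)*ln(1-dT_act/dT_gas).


dT_act/dT_gas = 0.49998
ln(1 - 0.49998) = -0.69311
t = -57.942 / sqrt(4.998) * -0.69311 = 17.964 s

17.964 s


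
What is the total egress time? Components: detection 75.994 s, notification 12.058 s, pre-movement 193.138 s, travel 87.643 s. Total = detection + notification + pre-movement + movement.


Total = 75.994 + 12.058 + 193.138 + 87.643 = 368.833 s

368.833 s


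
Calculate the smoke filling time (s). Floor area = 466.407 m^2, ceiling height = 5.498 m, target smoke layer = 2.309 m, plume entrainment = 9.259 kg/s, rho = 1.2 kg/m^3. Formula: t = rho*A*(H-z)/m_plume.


H - z = 3.189 m
t = 1.2 * 466.407 * 3.189 / 9.259 = 192.77 s

192.77 s


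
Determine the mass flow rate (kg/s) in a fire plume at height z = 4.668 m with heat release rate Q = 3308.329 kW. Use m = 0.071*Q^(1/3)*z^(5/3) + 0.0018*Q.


Q^(1/3) = 14.901
z^(5/3) = 13.038
First term = 0.071 * 14.901 * 13.038 = 13.794
Second term = 0.0018 * 3308.329 = 5.9550
m = 19.749 kg/s

19.749 kg/s


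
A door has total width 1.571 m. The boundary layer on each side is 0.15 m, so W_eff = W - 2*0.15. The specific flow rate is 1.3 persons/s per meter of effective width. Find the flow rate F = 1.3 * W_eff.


W_eff = 1.571 - 0.30 = 1.271 m
F = 1.3 * 1.271 = 1.6523 persons/s

1.6523 persons/s


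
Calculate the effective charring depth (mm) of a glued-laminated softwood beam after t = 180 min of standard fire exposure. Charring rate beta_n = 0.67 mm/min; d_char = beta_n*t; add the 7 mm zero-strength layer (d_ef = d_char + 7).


d_char = 0.67 * 180 = 120.6 mm
d_ef = 120.6 + 1.0*7 = 127.6 mm

127.6 mm


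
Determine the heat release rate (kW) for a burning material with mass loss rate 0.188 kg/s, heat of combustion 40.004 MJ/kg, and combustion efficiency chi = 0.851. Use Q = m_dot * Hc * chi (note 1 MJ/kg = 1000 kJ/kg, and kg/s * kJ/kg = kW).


Hc = 40.004 MJ/kg = 40.004 * 1000 kJ/kg = 40004 kJ/kg
Q = 0.188 kg/s * 40004 kJ/kg * 0.851 = 6400.2 kW

6400.2 kW


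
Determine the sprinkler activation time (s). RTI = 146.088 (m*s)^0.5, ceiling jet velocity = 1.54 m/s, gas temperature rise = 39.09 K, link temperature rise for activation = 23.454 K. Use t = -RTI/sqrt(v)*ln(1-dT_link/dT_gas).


dT_link/dT_gas = 0.6
ln(1 - 0.6) = -0.91629
t = -146.088 / sqrt(1.54) * -0.91629 = 107.87 s

107.87 s


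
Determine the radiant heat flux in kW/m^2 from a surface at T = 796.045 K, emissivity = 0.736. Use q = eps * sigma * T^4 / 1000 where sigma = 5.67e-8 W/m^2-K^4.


T^4 = 4.0156e+11
q = 0.736 * 5.67e-8 * 4.0156e+11 / 1000 = 16.758 kW/m^2

16.758 kW/m^2


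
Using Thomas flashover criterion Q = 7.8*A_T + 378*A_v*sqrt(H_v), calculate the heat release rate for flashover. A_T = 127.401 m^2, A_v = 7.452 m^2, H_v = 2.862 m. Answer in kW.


7.8*A_T = 993.73
sqrt(H_v) = 1.6917
378*A_v*sqrt(H_v) = 4765.4
Q = 993.73 + 4765.4 = 5759.1 kW

5759.1 kW


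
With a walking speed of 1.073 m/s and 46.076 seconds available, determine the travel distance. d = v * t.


d = 1.073 * 46.076 = 49.440 m

49.440 m


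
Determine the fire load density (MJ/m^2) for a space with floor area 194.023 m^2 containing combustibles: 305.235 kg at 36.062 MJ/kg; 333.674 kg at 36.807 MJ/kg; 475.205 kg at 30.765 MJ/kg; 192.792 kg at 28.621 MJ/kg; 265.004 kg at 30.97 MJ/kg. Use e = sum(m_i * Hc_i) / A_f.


Total energy = 305.235*36.062 + 333.674*36.807 + 475.205*30.765 + 192.792*28.621 + 265.004*30.97
= 11007.38 + 12281.54 + 14619.68 + 5517.900 + 8207.174
= 51633.68 MJ
e = 51633.68 / 194.023 = 266.12 MJ/m^2

266.12 MJ/m^2


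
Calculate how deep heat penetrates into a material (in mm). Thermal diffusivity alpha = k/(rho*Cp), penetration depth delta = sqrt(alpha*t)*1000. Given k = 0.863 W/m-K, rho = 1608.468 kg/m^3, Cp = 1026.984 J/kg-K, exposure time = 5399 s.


alpha = 0.863 / (1608.468 * 1026.984) = 5.2244e-07 m^2/s
alpha * t = 0.0028206
delta = sqrt(0.0028206) * 1000 = 53.110 mm

53.110 mm


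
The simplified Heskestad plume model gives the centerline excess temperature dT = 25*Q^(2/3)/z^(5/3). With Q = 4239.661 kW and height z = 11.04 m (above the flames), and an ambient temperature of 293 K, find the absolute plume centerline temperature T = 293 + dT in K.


Q^(2/3) = 261.95
z^(5/3) = 54.737
dT = 25 * 261.95 / 54.737 = 119.64 K
T = 293 + 119.64 = 412.64 K

412.64 K


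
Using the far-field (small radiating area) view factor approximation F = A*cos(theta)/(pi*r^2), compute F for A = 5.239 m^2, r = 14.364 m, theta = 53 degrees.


cos(53 deg) = 0.60182
pi*r^2 = 648.19
F = 5.239 * 0.60182 / 648.19 = 0.0048642

0.0048642


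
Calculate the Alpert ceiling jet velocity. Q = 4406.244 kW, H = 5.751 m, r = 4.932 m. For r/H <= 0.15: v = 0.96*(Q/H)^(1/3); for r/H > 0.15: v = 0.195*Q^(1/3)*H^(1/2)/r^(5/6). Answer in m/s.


r/H = 4.932 / 5.751 = 0.85759
r/H > 0.15, so v = 0.195*Q^(1/3)*H^(1/2)/r^(5/6)
Q^(1/3) = 16.394
H^(1/2) = 2.3981
r^(5/6) = 3.7802
v = 0.195 * 16.394 * 2.3981 / 3.7802 = 2.0280 m/s

2.0280 m/s


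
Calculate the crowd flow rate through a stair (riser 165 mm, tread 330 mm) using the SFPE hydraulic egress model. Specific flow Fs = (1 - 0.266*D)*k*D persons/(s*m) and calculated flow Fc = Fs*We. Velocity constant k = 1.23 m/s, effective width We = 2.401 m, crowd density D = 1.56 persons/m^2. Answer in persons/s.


1 - 0.266*D = 1 - 0.266*1.56 = 0.58504
Fs = 0.58504 * 1.23 * 1.56 = 1.1226 persons/(s*m)
Fc = 1.1226 * 2.401 = 2.6953 persons/s

2.6953 persons/s


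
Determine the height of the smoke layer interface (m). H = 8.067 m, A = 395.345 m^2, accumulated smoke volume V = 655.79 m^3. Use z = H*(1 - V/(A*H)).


V/(A*H) = 0.20563
1 - 0.20563 = 0.79437
z = 8.067 * 0.79437 = 6.4082 m

6.4082 m


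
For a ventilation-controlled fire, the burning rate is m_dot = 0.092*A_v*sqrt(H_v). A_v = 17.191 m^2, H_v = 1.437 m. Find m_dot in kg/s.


sqrt(H_v) = 1.1987
m_dot = 0.092 * 17.191 * 1.1987 = 1.8959 kg/s

1.8959 kg/s


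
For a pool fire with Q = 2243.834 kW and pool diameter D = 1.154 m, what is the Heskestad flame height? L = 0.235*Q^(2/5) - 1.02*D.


Q^(2/5) = 21.898
0.235 * Q^(2/5) = 5.1459
1.02 * D = 1.1771
L = 3.9689 m

3.9689 m


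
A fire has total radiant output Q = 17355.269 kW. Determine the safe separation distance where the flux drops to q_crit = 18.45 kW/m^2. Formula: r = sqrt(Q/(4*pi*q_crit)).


4*pi*q_crit = 231.85
Q/(4*pi*q_crit) = 74.856
r = sqrt(74.856) = 8.6519 m

8.6519 m


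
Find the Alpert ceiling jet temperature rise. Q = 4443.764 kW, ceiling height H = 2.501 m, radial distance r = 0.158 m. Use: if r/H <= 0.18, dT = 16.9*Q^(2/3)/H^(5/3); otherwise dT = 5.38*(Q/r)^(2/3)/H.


r/H = 0.158 / 2.501 = 0.063175
r/H <= 0.18, so dT = 16.9*Q^(2/3)/H^(5/3)
Q^(2/3) = 270.29
H^(5/3) = 4.6081
dT = 16.9 * 270.29 / 4.6081 = 991.28 K

991.28 K


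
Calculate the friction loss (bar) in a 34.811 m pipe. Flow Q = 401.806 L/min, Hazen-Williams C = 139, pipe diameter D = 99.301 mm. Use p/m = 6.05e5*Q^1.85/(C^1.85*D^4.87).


Q^1.85 = 65680
C^1.85 = 9216.7
D^4.87 = 5.3109e+09
p/m = 0.00081179 bar/m
p_total = 0.00081179 * 34.811 = 0.028259 bar

0.028259 bar


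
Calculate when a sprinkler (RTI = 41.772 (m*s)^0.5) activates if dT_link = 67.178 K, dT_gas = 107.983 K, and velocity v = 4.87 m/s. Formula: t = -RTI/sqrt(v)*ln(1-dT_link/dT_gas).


dT_link/dT_gas = 0.62212
ln(1 - 0.62212) = -0.97317
t = -41.772 / sqrt(4.87) * -0.97317 = 18.421 s

18.421 s


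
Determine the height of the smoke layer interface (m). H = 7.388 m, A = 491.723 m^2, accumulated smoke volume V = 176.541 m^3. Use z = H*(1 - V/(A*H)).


V/(A*H) = 0.048596
1 - 0.048596 = 0.95140
z = 7.388 * 0.95140 = 7.0290 m

7.0290 m


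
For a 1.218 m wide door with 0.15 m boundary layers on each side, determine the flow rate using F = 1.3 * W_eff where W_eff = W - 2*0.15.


W_eff = 1.218 - 0.30 = 0.918 m
F = 1.3 * 0.918 = 1.1934 persons/s

1.1934 persons/s


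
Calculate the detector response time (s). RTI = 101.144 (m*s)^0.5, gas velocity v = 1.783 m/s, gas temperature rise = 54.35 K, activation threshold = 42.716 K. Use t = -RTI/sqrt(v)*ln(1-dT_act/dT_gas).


dT_act/dT_gas = 0.78594
ln(1 - 0.78594) = -1.5415
t = -101.144 / sqrt(1.783) * -1.5415 = 116.76 s

116.76 s


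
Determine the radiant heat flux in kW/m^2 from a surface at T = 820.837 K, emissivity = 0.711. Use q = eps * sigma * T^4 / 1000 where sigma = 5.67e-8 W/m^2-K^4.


T^4 = 4.5397e+11
q = 0.711 * 5.67e-8 * 4.5397e+11 / 1000 = 18.301 kW/m^2

18.301 kW/m^2


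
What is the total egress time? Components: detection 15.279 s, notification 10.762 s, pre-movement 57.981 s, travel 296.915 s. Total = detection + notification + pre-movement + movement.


Total = 15.279 + 10.762 + 57.981 + 296.915 = 380.937 s

380.937 s


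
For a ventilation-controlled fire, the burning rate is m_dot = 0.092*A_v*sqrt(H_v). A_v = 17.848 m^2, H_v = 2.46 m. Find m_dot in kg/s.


sqrt(H_v) = 1.5684
m_dot = 0.092 * 17.848 * 1.5684 = 2.5754 kg/s

2.5754 kg/s


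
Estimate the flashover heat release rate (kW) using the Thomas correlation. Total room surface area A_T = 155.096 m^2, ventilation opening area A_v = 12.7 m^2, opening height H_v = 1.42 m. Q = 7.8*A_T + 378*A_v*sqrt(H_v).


7.8*A_T = 1209.7
sqrt(H_v) = 1.1916
378*A_v*sqrt(H_v) = 5720.6
Q = 1209.7 + 5720.6 = 6930.3 kW

6930.3 kW


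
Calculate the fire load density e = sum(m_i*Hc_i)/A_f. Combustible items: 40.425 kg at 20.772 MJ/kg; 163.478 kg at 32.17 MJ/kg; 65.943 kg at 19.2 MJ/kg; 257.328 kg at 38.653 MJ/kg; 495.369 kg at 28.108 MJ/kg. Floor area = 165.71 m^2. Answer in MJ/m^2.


Total energy = 40.425*20.772 + 163.478*32.17 + 65.943*19.2 + 257.328*38.653 + 495.369*28.108
= 839.7081 + 5259.087 + 1266.106 + 9946.499 + 13923.83
= 31235.23 MJ
e = 31235.23 / 165.71 = 188.49 MJ/m^2

188.49 MJ/m^2


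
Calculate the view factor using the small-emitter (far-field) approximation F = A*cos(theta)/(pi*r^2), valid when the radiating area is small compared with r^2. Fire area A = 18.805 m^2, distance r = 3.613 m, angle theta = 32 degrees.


cos(32 deg) = 0.84805
pi*r^2 = 41.010
F = 18.805 * 0.84805 / 41.010 = 0.38887

0.38887


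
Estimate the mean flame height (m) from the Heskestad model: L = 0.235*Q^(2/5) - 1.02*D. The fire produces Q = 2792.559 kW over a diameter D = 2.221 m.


Q^(2/5) = 23.900
0.235 * Q^(2/5) = 5.6165
1.02 * D = 2.2654
L = 3.3511 m

3.3511 m


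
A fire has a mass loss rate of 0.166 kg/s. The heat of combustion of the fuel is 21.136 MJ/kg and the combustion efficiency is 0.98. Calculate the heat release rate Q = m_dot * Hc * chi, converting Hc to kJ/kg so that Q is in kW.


Hc = 21.136 MJ/kg = 21.136 * 1000 kJ/kg = 21136 kJ/kg
Q = 0.166 kg/s * 21136 kJ/kg * 0.98 = 3438.4 kW

3438.4 kW


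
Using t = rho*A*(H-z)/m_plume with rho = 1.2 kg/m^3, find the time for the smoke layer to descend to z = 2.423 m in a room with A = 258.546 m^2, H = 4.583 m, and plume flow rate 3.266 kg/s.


H - z = 2.16 m
t = 1.2 * 258.546 * 2.16 / 3.266 = 205.19 s

205.19 s


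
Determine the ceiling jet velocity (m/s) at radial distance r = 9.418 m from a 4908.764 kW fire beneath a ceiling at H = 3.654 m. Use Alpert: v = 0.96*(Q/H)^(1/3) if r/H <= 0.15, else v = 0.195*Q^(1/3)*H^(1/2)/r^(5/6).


r/H = 9.418 / 3.654 = 2.5774
r/H > 0.15, so v = 0.195*Q^(1/3)*H^(1/2)/r^(5/6)
Q^(1/3) = 16.995
H^(1/2) = 1.9115
r^(5/6) = 6.4809
v = 0.195 * 16.995 * 1.9115 / 6.4809 = 0.97749 m/s

0.97749 m/s


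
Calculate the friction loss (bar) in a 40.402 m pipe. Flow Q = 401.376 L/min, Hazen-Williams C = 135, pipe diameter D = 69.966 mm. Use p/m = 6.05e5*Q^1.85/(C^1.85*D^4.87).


Q^1.85 = 65550
C^1.85 = 8732.1
D^4.87 = 9.6516e+08
p/m = 0.0047055 bar/m
p_total = 0.0047055 * 40.402 = 0.19011 bar

0.19011 bar


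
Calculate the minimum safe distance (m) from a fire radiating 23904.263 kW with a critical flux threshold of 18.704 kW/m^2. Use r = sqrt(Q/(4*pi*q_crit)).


4*pi*q_crit = 235.04
Q/(4*pi*q_crit) = 101.70
r = sqrt(101.70) = 10.085 m

10.085 m


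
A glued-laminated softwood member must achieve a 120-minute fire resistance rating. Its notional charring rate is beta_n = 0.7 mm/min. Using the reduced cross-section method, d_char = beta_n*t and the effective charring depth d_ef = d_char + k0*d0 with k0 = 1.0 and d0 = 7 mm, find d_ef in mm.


d_char = 0.7 * 120 = 84 mm
d_ef = 84 + 1.0*7 = 91 mm

91 mm


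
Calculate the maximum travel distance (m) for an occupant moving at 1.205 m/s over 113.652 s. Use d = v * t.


d = 1.205 * 113.652 = 136.95 m

136.95 m


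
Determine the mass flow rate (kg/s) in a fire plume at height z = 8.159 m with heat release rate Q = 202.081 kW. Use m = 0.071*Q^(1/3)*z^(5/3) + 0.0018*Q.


Q^(1/3) = 5.8682
z^(5/3) = 33.067
First term = 0.071 * 5.8682 * 33.067 = 13.777
Second term = 0.0018 * 202.081 = 0.36375
m = 14.141 kg/s

14.141 kg/s


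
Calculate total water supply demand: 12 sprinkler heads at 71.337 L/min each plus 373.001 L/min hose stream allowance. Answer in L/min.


Sprinkler demand = 12 * 71.337 = 856.044 L/min
Total = 856.044 + 373.001 = 1229.045 L/min

1229.045 L/min


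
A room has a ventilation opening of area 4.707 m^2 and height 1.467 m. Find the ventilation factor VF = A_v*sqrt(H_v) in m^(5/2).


sqrt(H_v) = 1.2112
VF = 4.707 * 1.2112 = 5.7011 m^(5/2)

5.7011 m^(5/2)


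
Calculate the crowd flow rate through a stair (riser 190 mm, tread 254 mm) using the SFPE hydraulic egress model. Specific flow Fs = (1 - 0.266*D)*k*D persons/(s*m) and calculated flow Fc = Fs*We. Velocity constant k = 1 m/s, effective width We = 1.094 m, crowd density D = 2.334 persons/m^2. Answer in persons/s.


1 - 0.266*D = 1 - 0.266*2.334 = 0.37916
Fs = 0.37916 * 1 * 2.334 = 0.88495 persons/(s*m)
Fc = 0.88495 * 1.094 = 0.96814 persons/s

0.96814 persons/s


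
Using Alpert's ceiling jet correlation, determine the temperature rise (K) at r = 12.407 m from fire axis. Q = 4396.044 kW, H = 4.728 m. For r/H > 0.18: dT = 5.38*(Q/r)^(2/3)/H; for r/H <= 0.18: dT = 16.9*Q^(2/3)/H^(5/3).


r/H = 12.407 / 4.728 = 2.6242
r/H > 0.18, so dT = 5.38*(Q/r)^(2/3)/H
Q/r = 354.32
(Q/r)^(2/3) = 50.072
dT = 5.38 * 50.072 / 4.728 = 56.977 K

56.977 K


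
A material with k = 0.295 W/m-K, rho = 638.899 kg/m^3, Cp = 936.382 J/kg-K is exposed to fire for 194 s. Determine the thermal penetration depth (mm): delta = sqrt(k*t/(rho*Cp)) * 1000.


alpha = 0.295 / (638.899 * 936.382) = 4.9310e-07 m^2/s
alpha * t = 9.5662e-05
delta = sqrt(9.5662e-05) * 1000 = 9.7807 mm

9.7807 mm


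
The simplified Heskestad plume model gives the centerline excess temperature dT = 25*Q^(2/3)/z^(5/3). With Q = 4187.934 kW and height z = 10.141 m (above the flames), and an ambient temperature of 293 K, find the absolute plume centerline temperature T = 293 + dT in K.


Q^(2/3) = 259.82
z^(5/3) = 47.512
dT = 25 * 259.82 / 47.512 = 136.71 K
T = 293 + 136.71 = 429.71 K

429.71 K


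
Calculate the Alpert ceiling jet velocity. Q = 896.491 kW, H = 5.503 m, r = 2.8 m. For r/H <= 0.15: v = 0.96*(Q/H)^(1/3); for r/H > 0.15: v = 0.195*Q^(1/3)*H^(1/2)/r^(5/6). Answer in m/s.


r/H = 2.8 / 5.503 = 0.50881
r/H > 0.15, so v = 0.195*Q^(1/3)*H^(1/2)/r^(5/6)
Q^(1/3) = 9.6423
H^(1/2) = 2.3458
r^(5/6) = 2.3585
v = 0.195 * 9.6423 * 2.3458 / 2.3585 = 1.8702 m/s

1.8702 m/s


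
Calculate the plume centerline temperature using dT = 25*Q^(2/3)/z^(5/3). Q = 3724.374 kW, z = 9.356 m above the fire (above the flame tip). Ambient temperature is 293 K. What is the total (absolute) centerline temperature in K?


Q^(2/3) = 240.27
z^(5/3) = 41.542
dT = 25 * 240.27 / 41.542 = 144.60 K
T = 293 + 144.60 = 437.60 K

437.60 K


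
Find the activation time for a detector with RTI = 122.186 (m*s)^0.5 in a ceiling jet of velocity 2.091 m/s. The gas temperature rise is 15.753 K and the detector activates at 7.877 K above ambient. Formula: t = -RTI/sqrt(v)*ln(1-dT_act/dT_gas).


dT_act/dT_gas = 0.50003
ln(1 - 0.50003) = -0.69321
t = -122.186 / sqrt(2.091) * -0.69321 = 58.575 s

58.575 s


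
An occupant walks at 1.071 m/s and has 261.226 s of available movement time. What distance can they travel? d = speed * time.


d = 1.071 * 261.226 = 279.77 m

279.77 m


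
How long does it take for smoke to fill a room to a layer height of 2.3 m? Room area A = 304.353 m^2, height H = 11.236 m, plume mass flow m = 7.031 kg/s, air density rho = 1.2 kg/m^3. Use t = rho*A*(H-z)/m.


H - z = 8.936 m
t = 1.2 * 304.353 * 8.936 / 7.031 = 464.18 s

464.18 s


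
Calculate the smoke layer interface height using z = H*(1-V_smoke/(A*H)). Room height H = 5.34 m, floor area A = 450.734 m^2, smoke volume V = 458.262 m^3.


V/(A*H) = 0.19039
1 - 0.19039 = 0.80961
z = 5.34 * 0.80961 = 4.3233 m

4.3233 m


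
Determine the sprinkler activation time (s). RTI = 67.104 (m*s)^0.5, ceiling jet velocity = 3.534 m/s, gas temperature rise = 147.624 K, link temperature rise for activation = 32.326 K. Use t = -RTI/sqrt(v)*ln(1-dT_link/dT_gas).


dT_link/dT_gas = 0.21898
ln(1 - 0.21898) = -0.24715
t = -67.104 / sqrt(3.534) * -0.24715 = 8.8221 s

8.8221 s


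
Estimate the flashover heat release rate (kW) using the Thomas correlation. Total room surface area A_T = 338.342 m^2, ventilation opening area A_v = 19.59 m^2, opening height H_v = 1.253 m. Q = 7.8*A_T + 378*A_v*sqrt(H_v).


7.8*A_T = 2639.1
sqrt(H_v) = 1.1194
378*A_v*sqrt(H_v) = 8289.0
Q = 2639.1 + 8289.0 = 10928 kW

10928 kW


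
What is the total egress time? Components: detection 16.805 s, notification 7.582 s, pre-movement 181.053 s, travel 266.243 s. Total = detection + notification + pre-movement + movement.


Total = 16.805 + 7.582 + 181.053 + 266.243 = 471.683 s

471.683 s


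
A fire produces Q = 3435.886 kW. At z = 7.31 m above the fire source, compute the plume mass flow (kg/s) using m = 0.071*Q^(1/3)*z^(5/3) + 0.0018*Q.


Q^(1/3) = 15.090
z^(5/3) = 27.534
First term = 0.071 * 15.090 * 27.534 = 29.499
Second term = 0.0018 * 3435.886 = 6.1846
m = 35.683 kg/s

35.683 kg/s


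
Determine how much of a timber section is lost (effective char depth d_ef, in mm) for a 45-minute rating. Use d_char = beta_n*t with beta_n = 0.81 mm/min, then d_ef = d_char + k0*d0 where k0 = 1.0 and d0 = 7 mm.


d_char = 0.81 * 45 = 36.45 mm
d_ef = 36.45 + 1.0*7 = 43.45 mm

43.45 mm


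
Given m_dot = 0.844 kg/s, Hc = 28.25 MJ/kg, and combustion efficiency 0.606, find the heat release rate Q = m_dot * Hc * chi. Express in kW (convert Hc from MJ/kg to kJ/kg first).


Hc = 28.25 MJ/kg = 28.25 * 1000 kJ/kg = 28250 kJ/kg
Q = 0.844 kg/s * 28250 kJ/kg * 0.606 = 14448.858 kW

14448.858 kW


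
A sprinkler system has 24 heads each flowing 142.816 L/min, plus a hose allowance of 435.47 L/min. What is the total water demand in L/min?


Sprinkler demand = 24 * 142.816 = 3427.584 L/min
Total = 3427.584 + 435.47 = 3863.054 L/min

3863.054 L/min


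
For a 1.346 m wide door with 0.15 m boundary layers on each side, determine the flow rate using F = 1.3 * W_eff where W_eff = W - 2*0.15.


W_eff = 1.346 - 0.30 = 1.046 m
F = 1.3 * 1.046 = 1.3598 persons/s

1.3598 persons/s


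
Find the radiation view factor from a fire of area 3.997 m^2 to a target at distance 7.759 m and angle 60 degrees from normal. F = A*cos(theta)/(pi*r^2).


cos(60 deg) = 0.5
pi*r^2 = 189.13
F = 3.997 * 0.5 / 189.13 = 0.010567

0.010567


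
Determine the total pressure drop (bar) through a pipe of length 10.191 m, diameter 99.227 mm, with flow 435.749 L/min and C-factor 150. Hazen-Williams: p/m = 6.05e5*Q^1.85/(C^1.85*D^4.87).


Q^1.85 = 76311
C^1.85 = 10611
D^4.87 = 5.2916e+09
p/m = 0.00082222 bar/m
p_total = 0.00082222 * 10.191 = 0.0083792 bar

0.0083792 bar


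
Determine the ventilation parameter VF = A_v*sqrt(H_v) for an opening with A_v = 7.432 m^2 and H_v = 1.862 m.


sqrt(H_v) = 1.3646
VF = 7.432 * 1.3646 = 10.141 m^(5/2)

10.141 m^(5/2)


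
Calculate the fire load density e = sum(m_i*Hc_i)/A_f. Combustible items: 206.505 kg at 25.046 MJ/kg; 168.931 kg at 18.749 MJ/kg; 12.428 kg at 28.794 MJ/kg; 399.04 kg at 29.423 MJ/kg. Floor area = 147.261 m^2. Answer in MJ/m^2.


Total energy = 206.505*25.046 + 168.931*18.749 + 12.428*28.794 + 399.04*29.423
= 5172.124 + 3167.287 + 357.8518 + 11740.95
= 20438.22 MJ
e = 20438.22 / 147.261 = 138.79 MJ/m^2

138.79 MJ/m^2


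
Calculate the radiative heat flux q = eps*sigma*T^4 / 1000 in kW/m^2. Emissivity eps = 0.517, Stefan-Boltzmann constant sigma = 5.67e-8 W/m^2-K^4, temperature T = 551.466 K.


T^4 = 9.2486e+10
q = 0.517 * 5.67e-8 * 9.2486e+10 / 1000 = 2.7111 kW/m^2

2.7111 kW/m^2


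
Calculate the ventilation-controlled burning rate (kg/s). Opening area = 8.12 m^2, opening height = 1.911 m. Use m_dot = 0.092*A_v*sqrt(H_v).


sqrt(H_v) = 1.3824
m_dot = 0.092 * 8.12 * 1.3824 = 1.0327 kg/s

1.0327 kg/s


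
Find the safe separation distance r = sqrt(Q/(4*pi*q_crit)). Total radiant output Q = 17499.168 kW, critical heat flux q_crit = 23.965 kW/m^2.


4*pi*q_crit = 301.15
Q/(4*pi*q_crit) = 58.107
r = sqrt(58.107) = 7.6228 m

7.6228 m


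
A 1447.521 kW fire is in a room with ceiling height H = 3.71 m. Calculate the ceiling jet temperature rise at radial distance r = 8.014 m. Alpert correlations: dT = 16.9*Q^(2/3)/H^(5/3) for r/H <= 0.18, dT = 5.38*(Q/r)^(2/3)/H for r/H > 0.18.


r/H = 8.014 / 3.71 = 2.1601
r/H > 0.18, so dT = 5.38*(Q/r)^(2/3)/H
Q/r = 180.62
(Q/r)^(2/3) = 31.953
dT = 5.38 * 31.953 / 3.71 = 46.337 K

46.337 K


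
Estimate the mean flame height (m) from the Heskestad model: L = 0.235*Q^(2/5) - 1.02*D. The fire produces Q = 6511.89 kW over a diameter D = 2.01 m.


Q^(2/5) = 33.534
0.235 * Q^(2/5) = 7.8804
1.02 * D = 2.0502
L = 5.8302 m

5.8302 m


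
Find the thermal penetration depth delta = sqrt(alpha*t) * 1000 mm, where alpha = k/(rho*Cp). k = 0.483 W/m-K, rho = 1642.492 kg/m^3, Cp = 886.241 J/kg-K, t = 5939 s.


alpha = 0.483 / (1642.492 * 886.241) = 3.3181e-07 m^2/s
alpha * t = 0.0019706
delta = sqrt(0.0019706) * 1000 = 44.392 mm

44.392 mm


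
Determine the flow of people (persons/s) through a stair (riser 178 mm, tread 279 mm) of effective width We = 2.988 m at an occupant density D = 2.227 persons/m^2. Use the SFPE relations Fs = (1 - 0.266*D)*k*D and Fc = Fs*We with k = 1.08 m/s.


1 - 0.266*D = 1 - 0.266*2.227 = 0.40762
Fs = 0.40762 * 1.08 * 2.227 = 0.98039 persons/(s*m)
Fc = 0.98039 * 2.988 = 2.9294 persons/s

2.9294 persons/s


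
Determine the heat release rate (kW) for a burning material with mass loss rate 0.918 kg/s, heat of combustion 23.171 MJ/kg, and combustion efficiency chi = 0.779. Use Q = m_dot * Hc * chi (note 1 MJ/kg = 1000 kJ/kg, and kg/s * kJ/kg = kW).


Hc = 23.171 MJ/kg = 23.171 * 1000 kJ/kg = 23171 kJ/kg
Q = 0.918 kg/s * 23171 kJ/kg * 0.779 = 16570 kW

16570 kW


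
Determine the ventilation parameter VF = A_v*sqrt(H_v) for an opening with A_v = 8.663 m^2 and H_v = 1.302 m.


sqrt(H_v) = 1.1411
VF = 8.663 * 1.1411 = 9.8849 m^(5/2)

9.8849 m^(5/2)


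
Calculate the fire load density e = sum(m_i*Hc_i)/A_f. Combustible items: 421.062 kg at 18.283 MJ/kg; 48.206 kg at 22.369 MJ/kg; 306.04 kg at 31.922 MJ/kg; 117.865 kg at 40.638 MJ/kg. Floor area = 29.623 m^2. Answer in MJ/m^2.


Total energy = 421.062*18.283 + 48.206*22.369 + 306.04*31.922 + 117.865*40.638
= 7698.277 + 1078.320 + 9769.409 + 4789.798
= 23335.80 MJ
e = 23335.80 / 29.623 = 787.76 MJ/m^2

787.76 MJ/m^2


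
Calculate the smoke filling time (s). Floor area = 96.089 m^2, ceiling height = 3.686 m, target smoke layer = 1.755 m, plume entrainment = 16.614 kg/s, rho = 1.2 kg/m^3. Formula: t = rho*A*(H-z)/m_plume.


H - z = 1.931 m
t = 1.2 * 96.089 * 1.931 / 16.614 = 13.402 s

13.402 s


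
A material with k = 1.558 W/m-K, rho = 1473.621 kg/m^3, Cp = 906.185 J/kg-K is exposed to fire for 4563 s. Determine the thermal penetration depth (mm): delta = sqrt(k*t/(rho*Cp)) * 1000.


alpha = 1.558 / (1473.621 * 906.185) = 1.1667e-06 m^2/s
alpha * t = 0.0053237
delta = sqrt(0.0053237) * 1000 = 72.964 mm

72.964 mm


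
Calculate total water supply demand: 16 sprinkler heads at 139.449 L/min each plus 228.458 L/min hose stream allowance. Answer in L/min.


Sprinkler demand = 16 * 139.449 = 2231.184 L/min
Total = 2231.184 + 228.458 = 2459.642 L/min

2459.642 L/min


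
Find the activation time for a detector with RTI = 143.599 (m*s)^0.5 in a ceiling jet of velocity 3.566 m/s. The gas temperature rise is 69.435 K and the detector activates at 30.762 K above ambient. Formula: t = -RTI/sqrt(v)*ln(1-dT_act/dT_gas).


dT_act/dT_gas = 0.44303
ln(1 - 0.44303) = -0.58525
t = -143.599 / sqrt(3.566) * -0.58525 = 44.504 s

44.504 s
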